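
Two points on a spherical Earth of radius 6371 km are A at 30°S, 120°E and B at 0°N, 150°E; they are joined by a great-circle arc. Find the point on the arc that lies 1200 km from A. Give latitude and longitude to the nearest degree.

Write both endpoints as unit vectors p₁, p₂ with components (cos φ cos λ, cos φ sin λ, sin φ).
The central angle between the endpoints is δ = arccos(p₁·p₂) ≈ 0.723 rad (41.4°). The total great-circle distance is δ·R ≈ 0.723 × 6371 ≈ 4605 km, so the target fraction is f = 1200/4605 ≈ 0.261.
Interpolate at f ≈ 0.261 with slerp weights a = sin((1−f)δ)/sin δ ≈ 0.770, b = sin(fδ)/sin δ ≈ 0.283.
p = a·p₁ + b·p₂ ≈ (-0.579, 0.719, -0.385); φ = arcsin(p_z) ≈ -22.64°, λ = atan2(p_y, p_x) ≈ 128.82°.

≈ 23°S, 129°E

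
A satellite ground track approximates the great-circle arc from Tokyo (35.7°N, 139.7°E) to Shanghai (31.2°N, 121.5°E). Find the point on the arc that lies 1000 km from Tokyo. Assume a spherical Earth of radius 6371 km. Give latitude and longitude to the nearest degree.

≈ 33°N, 129°E

Write both endpoints as unit vectors p₁, p₂ with components (cos φ cos λ, cos φ sin λ, sin φ).
The central angle between the endpoints is δ = arccos(p₁·p₂) ≈ 0.276 rad (15.8°). The total great-circle distance is δ·R ≈ 0.276 × 6371 ≈ 1758 km, so the target fraction is f = 1000/1758 ≈ 0.569.
Interpolate at f ≈ 0.569 with slerp weights a = sin((1−f)δ)/sin δ ≈ 0.436, b = sin(fδ)/sin δ ≈ 0.574.
p = a·p₁ + b·p₂ ≈ (-0.526, 0.647, 0.551); φ = arcsin(p_z) ≈ 33.47°, λ = atan2(p_y, p_x) ≈ 129.11°.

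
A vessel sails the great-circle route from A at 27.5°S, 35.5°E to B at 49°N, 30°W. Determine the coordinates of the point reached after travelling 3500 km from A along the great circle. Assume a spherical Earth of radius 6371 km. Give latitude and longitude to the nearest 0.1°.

The haversine formula gives a central angle δ ≈ 1.678 rad (96.2°) between the endpoints. The total great-circle distance is δ·R ≈ 1.678 × 6371 ≈ 10692 km, so the target fraction is f = 3500/10692 ≈ 0.327.
Interpolate at f ≈ 0.327 with slerp weights a = sin((1−f)δ)/sin δ ≈ 0.909, b = sin(fδ)/sin δ ≈ 0.525.
p = a·p₁ + b·p₂ ≈ (0.955, 0.296, -0.023); φ = arcsin(p_z) ≈ -1.34°, λ = atan2(p_y, p_x) ≈ 17.22°.

≈ 1.3°S, 17.2°E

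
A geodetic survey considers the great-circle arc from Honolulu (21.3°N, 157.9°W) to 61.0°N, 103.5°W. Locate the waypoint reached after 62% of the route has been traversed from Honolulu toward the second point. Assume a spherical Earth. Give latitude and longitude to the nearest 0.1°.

≈ 49.1°N, 133.6°W

Convert each endpoint to a unit vector on the sphere (x = cos φ cos λ, y = cos φ sin λ, z = sin φ).
The central angle between the endpoints is δ = arccos(p₁·p₂) ≈ 0.951 rad (54.5°).
Interpolate at f = 0.62 with slerp weights a = sin((1−f)δ)/sin δ ≈ 0.434, b = sin(fδ)/sin δ ≈ 0.683.
p = a·p₁ + b·p₂ ≈ (-0.452, -0.474, 0.755); φ = arcsin(p_z) ≈ 49.05°, λ = atan2(p_y, p_x) ≈ -133.64°.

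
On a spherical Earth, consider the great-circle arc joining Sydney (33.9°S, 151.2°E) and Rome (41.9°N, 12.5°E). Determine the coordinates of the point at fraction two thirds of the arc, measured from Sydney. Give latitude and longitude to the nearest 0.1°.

≈ (26.1°N, 69.6°E)

Write both endpoints as unit vectors p₁, p₂ with components (cos φ cos λ, cos φ sin λ, sin φ).
The central angle between the endpoints is δ = arccos(p₁·p₂) ≈ 2.562 rad (146.8°).
Interpolate at f = 2/3 with slerp weights a = sin((1−f)δ)/sin δ ≈ 1.376, b = sin(fδ)/sin δ ≈ 1.808.
p = a·p₁ + b·p₂ ≈ (0.313, 0.842, 0.440); φ = arcsin(p_z) ≈ 26.11°, λ = atan2(p_y, p_x) ≈ 69.59°.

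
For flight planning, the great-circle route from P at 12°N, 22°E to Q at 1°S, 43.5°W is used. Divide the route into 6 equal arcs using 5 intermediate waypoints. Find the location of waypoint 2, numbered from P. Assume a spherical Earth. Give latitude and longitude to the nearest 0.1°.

Write both endpoints as unit vectors p₁, p₂ with components (cos φ cos λ, cos φ sin λ, sin φ).
The central angle between the endpoints is δ = arccos(p₁·p₂) ≈ 1.157 rad (66.3°).
Interpolate at f = 2/6 with slerp weights a = sin((1−f)δ)/sin δ ≈ 0.761, b = sin(fδ)/sin δ ≈ 0.411.
p = a·p₁ + b·p₂ ≈ (0.989, -0.004, 0.151); φ = arcsin(p_z) ≈ 8.69°, λ = atan2(p_y, p_x) ≈ -0.22°.

≈ 8.7°N, 0.2°W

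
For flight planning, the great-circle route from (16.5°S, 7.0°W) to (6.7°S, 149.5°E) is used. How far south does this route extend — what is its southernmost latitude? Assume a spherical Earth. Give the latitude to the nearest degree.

The great circle lies in the plane with unit normal n̂ = (p₁ × p₂)/|p₁ × p₂|.
Here n̂_z ≈ +0.700; the vertex latitude is φ_max = arccos|n̂_z| ≈ 45.6°.

≈ 46°S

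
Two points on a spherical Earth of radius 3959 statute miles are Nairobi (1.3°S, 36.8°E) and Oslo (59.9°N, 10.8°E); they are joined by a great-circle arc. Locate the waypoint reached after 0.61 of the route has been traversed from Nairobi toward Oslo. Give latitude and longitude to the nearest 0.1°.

Convert each endpoint to a unit vector on the sphere (x = cos φ cos λ, y = cos φ sin λ, z = sin φ).
The central angle between the endpoints is δ = arccos(p₁·p₂) ≈ 1.125 rad (64.5°).
Interpolate at f = 0.61 with slerp weights a = sin((1−f)δ)/sin δ ≈ 0.471, b = sin(fδ)/sin δ ≈ 0.702.
p = a·p₁ + b·p₂ ≈ (0.723, 0.348, 0.597); φ = arcsin(p_z) ≈ 36.65°, λ = atan2(p_y, p_x) ≈ 25.70°.

≈ 36.6°N, 25.7°E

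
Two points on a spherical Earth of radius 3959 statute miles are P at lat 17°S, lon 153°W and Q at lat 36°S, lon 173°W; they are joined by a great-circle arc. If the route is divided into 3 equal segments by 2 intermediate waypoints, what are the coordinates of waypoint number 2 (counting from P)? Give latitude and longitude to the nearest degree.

≈ lat 30°S, lon 166°W

Write both endpoints as unit vectors p₁, p₂ with components (cos φ cos λ, cos φ sin λ, sin φ).
The central angle between the endpoints is δ = arccos(p₁·p₂) ≈ 0.454 rad (26.0°).
Interpolate at f = 2/3 with slerp weights a = sin((1−f)δ)/sin δ ≈ 0.344, b = sin(fδ)/sin δ ≈ 0.680.
p = a·p₁ + b·p₂ ≈ (-0.839, -0.216, -0.500); φ = arcsin(p_z) ≈ -30.00°, λ = atan2(p_y, p_x) ≈ -165.54°.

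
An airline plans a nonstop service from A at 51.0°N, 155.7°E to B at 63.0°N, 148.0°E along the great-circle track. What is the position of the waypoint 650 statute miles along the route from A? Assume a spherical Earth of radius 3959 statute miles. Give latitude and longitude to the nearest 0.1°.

≈ 59.9°N, 150.5°E

Write both endpoints as unit vectors p₁, p₂ with components (cos φ cos λ, cos φ sin λ, sin φ).
The central angle between the endpoints is δ = arccos(p₁·p₂) ≈ 0.221 rad (12.7°). The total great-circle distance is δ·R ≈ 0.221 × 3959 ≈ 877 mi, so the target fraction is f = 650/877 ≈ 0.741.
Interpolate at f ≈ 0.741 with slerp weights a = sin((1−f)δ)/sin δ ≈ 0.261, b = sin(fδ)/sin δ ≈ 0.744.
p = a·p₁ + b·p₂ ≈ (-0.436, 0.247, 0.866); φ = arcsin(p_z) ≈ 59.94°, λ = atan2(p_y, p_x) ≈ 150.52°.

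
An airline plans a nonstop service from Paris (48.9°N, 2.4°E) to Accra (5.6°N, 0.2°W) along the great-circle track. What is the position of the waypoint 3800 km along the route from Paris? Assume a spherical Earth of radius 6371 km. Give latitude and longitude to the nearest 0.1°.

Write both endpoints as unit vectors p₁, p₂ with components (cos φ cos λ, cos φ sin λ, sin φ).
The central angle between the endpoints is δ = arccos(p₁·p₂) ≈ 0.757 rad (43.4°). The total great-circle distance is δ·R ≈ 0.757 × 6371 ≈ 4821 km, so the target fraction is f = 3800/4821 ≈ 0.788.
Interpolate at f ≈ 0.788 with slerp weights a = sin((1−f)δ)/sin δ ≈ 0.232, b = sin(fδ)/sin δ ≈ 0.818.
p = a·p₁ + b·p₂ ≈ (0.967, 0.004, 0.255); φ = arcsin(p_z) ≈ 14.77°, λ = atan2(p_y, p_x) ≈ 0.21°.

≈ 14.8°N, 0.2°E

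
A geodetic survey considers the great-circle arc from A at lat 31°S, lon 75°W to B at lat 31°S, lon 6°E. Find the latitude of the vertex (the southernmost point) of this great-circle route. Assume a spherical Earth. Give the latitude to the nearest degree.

The great circle lies in the plane with unit normal n̂ = (p₁ × p₂)/|p₁ × p₂|.
Here n̂_z ≈ +0.785; the vertex latitude is φ_max = arccos|n̂_z| ≈ 38.3°.
Check via Clairaut: cos φ_max = |cos φ₁| · sin C = cos(31.0°)·sin(113.7°) ≈ 0.785, again giving ≈ 38.3°.

≈ 38°S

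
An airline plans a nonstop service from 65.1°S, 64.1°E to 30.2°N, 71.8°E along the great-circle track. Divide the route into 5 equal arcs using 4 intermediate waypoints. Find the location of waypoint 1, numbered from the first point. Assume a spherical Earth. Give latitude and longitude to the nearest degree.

Convert each endpoint to a unit vector on the sphere (x = cos φ cos λ, y = cos φ sin λ, z = sin φ).
The central angle between the endpoints is δ = arccos(p₁·p₂) ≈ 1.667 rad (95.5°).
Interpolate at f = 1/5 with slerp weights a = sin((1−f)δ)/sin δ ≈ 0.976, b = sin(fδ)/sin δ ≈ 0.329.
p = a·p₁ + b·p₂ ≈ (0.268, 0.640, -0.720); φ = arcsin(p_z) ≈ -46.08°, λ = atan2(p_y, p_x) ≈ 67.25°.

≈ 46°S, 67°E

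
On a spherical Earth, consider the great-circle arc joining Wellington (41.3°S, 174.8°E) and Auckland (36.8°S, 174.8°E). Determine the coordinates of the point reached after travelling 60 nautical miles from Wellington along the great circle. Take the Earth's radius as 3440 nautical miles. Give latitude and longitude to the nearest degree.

Convert each endpoint to a unit vector on the sphere (x = cos φ cos λ, y = cos φ sin λ, z = sin φ).
The central angle between the endpoints is δ = arccos(p₁·p₂) ≈ 0.079 rad (4.5°). The total great-circle distance is δ·R ≈ 0.079 × 3440 ≈ 270 nmi, so the target fraction is f = 60/270 ≈ 0.222.
Interpolate at f ≈ 0.222 with slerp weights a = sin((1−f)δ)/sin δ ≈ 0.778, b = sin(fδ)/sin δ ≈ 0.222.
p = a·p₁ + b·p₂ ≈ (-0.760, 0.069, -0.647); φ = arcsin(p_z) ≈ -40.30°, λ = atan2(p_y, p_x) ≈ 174.80°.

≈ (40°S, 175°E)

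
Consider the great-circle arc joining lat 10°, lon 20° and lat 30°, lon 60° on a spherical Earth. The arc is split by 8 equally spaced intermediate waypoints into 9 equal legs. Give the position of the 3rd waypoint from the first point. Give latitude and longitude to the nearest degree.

Convert each endpoint to a unit vector on the sphere (x = cos φ cos λ, y = cos φ sin λ, z = sin φ).
The central angle between the endpoints is δ = arccos(p₁·p₂) ≈ 0.737 rad (42.3°).
Interpolate at f = 3/9 with slerp weights a = sin((1−f)δ)/sin δ ≈ 0.702, b = sin(fδ)/sin δ ≈ 0.362.
p = a·p₁ + b·p₂ ≈ (0.806, 0.508, 0.303); φ = arcsin(p_z) ≈ 17.63°, λ = atan2(p_y, p_x) ≈ 32.20°.

≈ lat 18°, lon 32°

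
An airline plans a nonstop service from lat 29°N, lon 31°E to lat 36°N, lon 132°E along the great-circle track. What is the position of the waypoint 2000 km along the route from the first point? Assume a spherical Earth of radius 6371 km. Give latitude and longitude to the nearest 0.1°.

≈ lat 38.5°N, lon 49.5°E

The haversine formula gives a central angle δ ≈ 1.420 rad (81.4°) between the endpoints. The total great-circle distance is δ·R ≈ 1.420 × 6371 ≈ 9049 km, so the target fraction is f = 2000/9049 ≈ 0.221.
Interpolate at f ≈ 0.221 with slerp weights a = sin((1−f)δ)/sin δ ≈ 0.904, b = sin(fδ)/sin δ ≈ 0.312.
p = a·p₁ + b·p₂ ≈ (0.509, 0.595, 0.622); φ = arcsin(p_z) ≈ 38.46°, λ = atan2(p_y, p_x) ≈ 49.47°.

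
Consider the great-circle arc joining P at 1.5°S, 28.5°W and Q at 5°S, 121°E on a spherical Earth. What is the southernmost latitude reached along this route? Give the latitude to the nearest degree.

The great circle lies in the plane with unit normal n̂ = (p₁ × p₂)/|p₁ × p₂|.
Here n̂_z ≈ +0.977; the vertex latitude is φ_max = arccos|n̂_z| ≈ 12.3°.
Check via Clairaut: cos φ_max = |cos φ₁| · sin C = cos(1.5°)·sin(102.2°) ≈ 0.977, again giving ≈ 12.3°.

≈ 12°S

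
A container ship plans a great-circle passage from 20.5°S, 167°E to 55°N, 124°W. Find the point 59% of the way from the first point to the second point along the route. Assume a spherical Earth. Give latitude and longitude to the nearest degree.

Write both endpoints as unit vectors p₁, p₂ with components (cos φ cos λ, cos φ sin λ, sin φ).
The central angle between the endpoints is δ = arccos(p₁·p₂) ≈ 1.665 rad (95.4°).
Interpolate at f = 0.59 with slerp weights a = sin((1−f)δ)/sin δ ≈ 0.634, b = sin(fδ)/sin δ ≈ 0.836.
p = a·p₁ + b·p₂ ≈ (-0.846, -0.264, 0.463); φ = arcsin(p_z) ≈ 27.55°, λ = atan2(p_y, p_x) ≈ -162.69°.

≈ 28°N, 163°W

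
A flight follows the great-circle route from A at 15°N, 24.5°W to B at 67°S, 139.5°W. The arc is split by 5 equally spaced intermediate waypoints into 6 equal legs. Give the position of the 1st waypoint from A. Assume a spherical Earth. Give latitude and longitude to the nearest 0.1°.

Write both endpoints as unit vectors p₁, p₂ with components (cos φ cos λ, cos φ sin λ, sin φ).
The central angle between the endpoints is δ = arccos(p₁·p₂) ≈ 1.980 rad (113.4°).
Interpolate at f = 1/6 with slerp weights a = sin((1−f)δ)/sin δ ≈ 1.087, b = sin(fδ)/sin δ ≈ 0.353.
p = a·p₁ + b·p₂ ≈ (0.850, -0.525, -0.044); φ = arcsin(p_z) ≈ -2.51°, λ = atan2(p_y, p_x) ≈ -31.69°.

≈ 2.5°S, 31.7°W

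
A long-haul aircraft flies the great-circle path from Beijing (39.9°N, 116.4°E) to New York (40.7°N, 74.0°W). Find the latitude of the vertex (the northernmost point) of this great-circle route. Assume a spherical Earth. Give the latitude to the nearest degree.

≈ 84°N

The great circle lies in the plane with unit normal n̂ = (p₁ × p₂)/|p₁ × p₂|.
Here n̂_z ≈ +0.106; the vertex latitude is φ_max = arccos|n̂_z| ≈ 83.9°.
Check via Clairaut: cos φ_max = |cos φ₁| · sin C = cos(39.9°)·sin(8.0°) ≈ 0.106, again giving ≈ 83.9°.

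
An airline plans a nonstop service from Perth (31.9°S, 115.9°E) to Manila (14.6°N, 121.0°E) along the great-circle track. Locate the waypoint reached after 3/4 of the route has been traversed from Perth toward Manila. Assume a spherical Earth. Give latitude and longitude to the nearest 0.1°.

The haversine formula gives a central angle δ ≈ 0.816 rad (46.8°) between the endpoints.
Interpolate at f = 3/4 with slerp weights a = sin((1−f)δ)/sin δ ≈ 0.278, b = sin(fδ)/sin δ ≈ 0.789.
p = a·p₁ + b·p₂ ≈ (-0.496, 0.867, 0.052); φ = arcsin(p_z) ≈ 2.97°, λ = atan2(p_y, p_x) ≈ 119.80°.

≈ (3.0°N, 119.8°E)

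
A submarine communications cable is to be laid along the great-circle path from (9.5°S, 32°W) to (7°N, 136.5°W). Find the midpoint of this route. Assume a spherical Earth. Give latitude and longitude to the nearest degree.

The haversine formula gives a central angle δ ≈ 1.839 rad (105.4°) between the endpoints.
Interpolate at f = 1/2 with slerp weights a = sin((1−f)δ)/sin δ ≈ 0.825, b = sin(fδ)/sin δ ≈ 0.825.
p = a·p₁ + b·p₂ ≈ (0.096, -0.995, -0.036); φ = arcsin(p_z) ≈ -2.04°, λ = atan2(p_y, p_x) ≈ -84.48°.

≈ (2°S, 84°W)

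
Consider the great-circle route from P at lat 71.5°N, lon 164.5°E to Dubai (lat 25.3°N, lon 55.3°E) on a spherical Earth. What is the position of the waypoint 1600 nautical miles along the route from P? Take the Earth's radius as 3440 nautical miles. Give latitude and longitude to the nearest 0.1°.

≈ lat 65.5°N, lon 88.0°E

The haversine formula gives a central angle δ ≈ 1.255 rad (71.9°) between the endpoints. The total great-circle distance is δ·R ≈ 1.255 × 3440 ≈ 4316 nmi, so the target fraction is f = 1600/4316 ≈ 0.371.
Interpolate at f ≈ 0.371 with slerp weights a = sin((1−f)δ)/sin δ ≈ 0.747, b = sin(fδ)/sin δ ≈ 0.472.
p = a·p₁ + b·p₂ ≈ (0.014, 0.414, 0.910); φ = arcsin(p_z) ≈ 65.52°, λ = atan2(p_y, p_x) ≈ 88.00°.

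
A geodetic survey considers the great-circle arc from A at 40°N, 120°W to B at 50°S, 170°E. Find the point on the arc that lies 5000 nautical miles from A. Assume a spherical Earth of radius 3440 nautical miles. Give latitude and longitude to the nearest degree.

Convert each endpoint to a unit vector on the sphere (x = cos φ cos λ, y = cos φ sin λ, z = sin φ).
The central angle between the endpoints is δ = arccos(p₁·p₂) ≈ 1.901 rad (108.9°). The total great-circle distance is δ·R ≈ 1.901 × 3440 ≈ 6539 nmi, so the target fraction is f = 5000/6539 ≈ 0.765.
Interpolate at f ≈ 0.765 with slerp weights a = sin((1−f)δ)/sin δ ≈ 0.457, b = sin(fδ)/sin δ ≈ 1.050.
p = a·p₁ + b·p₂ ≈ (-0.840, -0.186, -0.510); φ = arcsin(p_z) ≈ -30.68°, λ = atan2(p_y, p_x) ≈ -167.50°.

≈ 31°S, 168°W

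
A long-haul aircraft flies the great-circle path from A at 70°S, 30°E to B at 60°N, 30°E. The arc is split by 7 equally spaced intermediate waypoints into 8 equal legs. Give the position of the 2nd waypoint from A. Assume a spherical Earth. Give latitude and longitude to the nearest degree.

≈ 37°S, 30°E

Write both endpoints as unit vectors p₁, p₂ with components (cos φ cos λ, cos φ sin λ, sin φ).
The central angle between the endpoints is δ = arccos(p₁·p₂) ≈ 2.269 rad (130.0°).
Interpolate at f = 2/8 with slerp weights a = sin((1−f)δ)/sin δ ≈ 1.294, b = sin(fδ)/sin δ ≈ 0.701.
p = a·p₁ + b·p₂ ≈ (0.687, 0.397, -0.609); φ = arcsin(p_z) ≈ -37.50°, λ = atan2(p_y, p_x) ≈ 30.00°.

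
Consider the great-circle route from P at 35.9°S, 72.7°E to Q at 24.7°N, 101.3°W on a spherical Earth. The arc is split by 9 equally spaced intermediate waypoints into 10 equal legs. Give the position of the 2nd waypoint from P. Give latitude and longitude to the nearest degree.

From cos δ = sin φ₁ sin φ₂ + cos φ₁ cos φ₂ cos Δλ, the central angle is δ ≈ 2.926 rad (167.7°).
Interpolate at f = 2/10 with slerp weights a = sin((1−f)δ)/sin δ ≈ 3.360, b = sin(fδ)/sin δ ≈ 2.586.
p = a·p₁ + b·p₂ ≈ (0.349, 0.295, -0.890); φ = arcsin(p_z) ≈ -62.82°, λ = atan2(p_y, p_x) ≈ 40.17°.

≈ 63°S, 40°E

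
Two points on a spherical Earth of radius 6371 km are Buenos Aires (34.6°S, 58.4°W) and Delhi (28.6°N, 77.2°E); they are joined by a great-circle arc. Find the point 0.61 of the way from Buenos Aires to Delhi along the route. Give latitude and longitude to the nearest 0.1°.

≈ 1.0°N, 26.8°E

The haversine formula gives a central angle δ ≈ 2.479 rad (142.0°) between the endpoints.
Interpolate at f = 0.61 with slerp weights a = sin((1−f)δ)/sin δ ≈ 1.337, b = sin(fδ)/sin δ ≈ 1.622.
p = a·p₁ + b·p₂ ≈ (0.892, 0.451, 0.017); φ = arcsin(p_z) ≈ 0.98°, λ = atan2(p_y, p_x) ≈ 26.82°.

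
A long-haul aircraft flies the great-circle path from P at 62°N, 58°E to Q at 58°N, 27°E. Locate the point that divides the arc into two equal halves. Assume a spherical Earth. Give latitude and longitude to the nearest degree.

The haversine formula gives a central angle δ ≈ 0.276 rad (15.8°) between the endpoints.
Interpolate at f = 1/2 with slerp weights a = sin((1−f)δ)/sin δ ≈ 0.505, b = sin(fδ)/sin δ ≈ 0.505.
p = a·p₁ + b·p₂ ≈ (0.364, 0.322, 0.874); φ = arcsin(p_z) ≈ 60.91°, λ = atan2(p_y, p_x) ≈ 41.54°.

≈ 61°N, 42°E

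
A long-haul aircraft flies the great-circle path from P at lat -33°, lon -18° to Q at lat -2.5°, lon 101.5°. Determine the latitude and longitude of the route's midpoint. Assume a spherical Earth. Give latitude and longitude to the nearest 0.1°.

≈ lat -32.1°, lon 50.3°

Convert each endpoint to a unit vector on the sphere (x = cos φ cos λ, y = cos φ sin λ, z = sin φ).
The central angle between the endpoints is δ = arccos(p₁·p₂) ≈ 1.970 rad (112.9°).
Interpolate at f = 1/2 with slerp weights a = sin((1−f)δ)/sin δ ≈ 0.904, b = sin(fδ)/sin δ ≈ 0.904.
p = a·p₁ + b·p₂ ≈ (0.541, 0.651, -0.532); φ = arcsin(p_z) ≈ -32.15°, λ = atan2(p_y, p_x) ≈ 50.26°.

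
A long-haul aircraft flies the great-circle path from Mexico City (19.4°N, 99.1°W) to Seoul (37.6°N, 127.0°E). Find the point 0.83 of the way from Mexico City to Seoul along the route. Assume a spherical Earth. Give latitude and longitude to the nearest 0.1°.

Write both endpoints as unit vectors p₁, p₂ with components (cos φ cos λ, cos φ sin λ, sin φ).
The central angle between the endpoints is δ = arccos(p₁·p₂) ≈ 1.892 rad (108.4°).
Interpolate at f = 0.83 with slerp weights a = sin((1−f)δ)/sin δ ≈ 0.333, b = sin(fδ)/sin δ ≈ 1.054.
p = a·p₁ + b·p₂ ≈ (-0.552, 0.357, 0.754); φ = arcsin(p_z) ≈ 48.91°, λ = atan2(p_y, p_x) ≈ 147.15°.

≈ (48.9°N, 147.1°E)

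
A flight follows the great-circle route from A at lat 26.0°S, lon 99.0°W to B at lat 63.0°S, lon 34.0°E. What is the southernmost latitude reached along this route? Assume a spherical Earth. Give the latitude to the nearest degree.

The great circle lies in the plane with unit normal n̂ = (p₁ × p₂)/|p₁ × p₂|.
Here n̂_z ≈ +0.300; the vertex latitude is φ_max = arccos|n̂_z| ≈ 72.5°.

≈ 73°S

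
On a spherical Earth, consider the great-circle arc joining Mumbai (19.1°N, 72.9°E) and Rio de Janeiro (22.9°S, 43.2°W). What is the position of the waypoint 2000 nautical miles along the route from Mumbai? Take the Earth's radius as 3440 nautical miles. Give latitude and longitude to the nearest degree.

≈ 8°N, 41°E

Write both endpoints as unit vectors p₁, p₂ with components (cos φ cos λ, cos φ sin λ, sin φ).
The central angle between the endpoints is δ = arccos(p₁·p₂) ≈ 2.106 rad (120.7°). The total great-circle distance is δ·R ≈ 2.106 × 3440 ≈ 7246 nmi, so the target fraction is f = 2000/7246 ≈ 0.276.
Interpolate at f ≈ 0.276 with slerp weights a = sin((1−f)δ)/sin δ ≈ 1.162, b = sin(fδ)/sin δ ≈ 0.639.
p = a·p₁ + b·p₂ ≈ (0.752, 0.646, 0.132); φ = arcsin(p_z) ≈ 7.56°, λ = atan2(p_y, p_x) ≈ 40.70°.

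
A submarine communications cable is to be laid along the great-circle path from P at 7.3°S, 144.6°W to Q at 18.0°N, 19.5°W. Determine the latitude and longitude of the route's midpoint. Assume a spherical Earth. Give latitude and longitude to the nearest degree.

≈ 11°N, 84°W

From cos δ = sin φ₁ sin φ₂ + cos φ₁ cos φ₂ cos Δλ, the central angle is δ ≈ 2.192 rad (125.6°).
Interpolate at f = 1/2 with slerp weights a = sin((1−f)δ)/sin δ ≈ 1.093, b = sin(fδ)/sin δ ≈ 1.093.
p = a·p₁ + b·p₂ ≈ (0.096, -0.975, 0.199); φ = arcsin(p_z) ≈ 11.47°, λ = atan2(p_y, p_x) ≈ -84.37°.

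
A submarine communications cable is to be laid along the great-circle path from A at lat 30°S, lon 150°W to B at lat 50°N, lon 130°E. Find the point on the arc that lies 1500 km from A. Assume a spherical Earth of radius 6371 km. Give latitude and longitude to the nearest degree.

≈ lat 20°S, lon 159°W

Convert each endpoint to a unit vector on the sphere (x = cos φ cos λ, y = cos φ sin λ, z = sin φ).
The central angle between the endpoints is δ = arccos(p₁·p₂) ≈ 1.861 rad (106.6°). The total great-circle distance is δ·R ≈ 1.861 × 6371 ≈ 11858 km, so the target fraction is f = 1500/11858 ≈ 0.126.
Interpolate at f ≈ 0.126 with slerp weights a = sin((1−f)δ)/sin δ ≈ 1.042, b = sin(fδ)/sin δ ≈ 0.243.
p = a·p₁ + b·p₂ ≈ (-0.882, -0.331, -0.335); φ = arcsin(p_z) ≈ -19.55°, λ = atan2(p_y, p_x) ≈ -159.41°.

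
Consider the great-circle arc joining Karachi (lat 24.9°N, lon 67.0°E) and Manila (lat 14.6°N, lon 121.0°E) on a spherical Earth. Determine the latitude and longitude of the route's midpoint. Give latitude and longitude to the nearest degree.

≈ lat 22°N, lon 95°E

Write both endpoints as unit vectors p₁, p₂ with components (cos φ cos λ, cos φ sin λ, sin φ).
The central angle between the endpoints is δ = arccos(p₁·p₂) ≈ 0.899 rad (51.5°).
Interpolate at f = 1/2 with slerp weights a = sin((1−f)δ)/sin δ ≈ 0.555, b = sin(fδ)/sin δ ≈ 0.555.
p = a·p₁ + b·p₂ ≈ (-0.080, 0.924, 0.374); φ = arcsin(p_z) ≈ 21.94°, λ = atan2(p_y, p_x) ≈ 94.94°.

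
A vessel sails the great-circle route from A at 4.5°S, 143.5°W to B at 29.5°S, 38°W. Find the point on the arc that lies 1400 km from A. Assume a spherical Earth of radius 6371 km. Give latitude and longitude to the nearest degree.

≈ 11°S, 133°W

Write both endpoints as unit vectors p₁, p₂ with components (cos φ cos λ, cos φ sin λ, sin φ).
The central angle between the endpoints is δ = arccos(p₁·p₂) ≈ 1.765 rad (101.1°). The total great-circle distance is δ·R ≈ 1.765 × 6371 ≈ 11246 km, so the target fraction is f = 1400/11246 ≈ 0.124.
Interpolate at f ≈ 0.124 with slerp weights a = sin((1−f)δ)/sin δ ≈ 1.019, b = sin(fδ)/sin δ ≈ 0.222.
p = a·p₁ + b·p₂ ≈ (-0.664, -0.723, -0.189); φ = arcsin(p_z) ≈ -10.91°, λ = atan2(p_y, p_x) ≈ -132.56°.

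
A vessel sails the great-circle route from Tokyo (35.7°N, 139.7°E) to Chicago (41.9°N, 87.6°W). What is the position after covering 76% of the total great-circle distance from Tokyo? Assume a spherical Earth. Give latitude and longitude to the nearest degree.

Write both endpoints as unit vectors p₁, p₂ with components (cos φ cos λ, cos φ sin λ, sin φ).
The central angle between the endpoints is δ = arccos(p₁·p₂) ≈ 1.591 rad (91.2°).
Interpolate at f = 0.76 with slerp weights a = sin((1−f)δ)/sin δ ≈ 0.373, b = sin(fδ)/sin δ ≈ 0.936.
p = a·p₁ + b·p₂ ≈ (-0.202, -0.500, 0.842); φ = arcsin(p_z) ≈ 57.38°, λ = atan2(p_y, p_x) ≈ -111.97°.

≈ 57°N, 112°W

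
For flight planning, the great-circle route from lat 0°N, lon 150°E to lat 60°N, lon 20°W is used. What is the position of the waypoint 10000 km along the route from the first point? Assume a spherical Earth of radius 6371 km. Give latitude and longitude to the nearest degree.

Convert each endpoint to a unit vector on the sphere (x = cos φ cos λ, y = cos φ sin λ, z = sin φ).
The central angle between the endpoints is δ = arccos(p₁·p₂) ≈ 2.086 rad (119.5°). The total great-circle distance is δ·R ≈ 2.086 × 6371 ≈ 13288 km, so the target fraction is f = 10000/13288 ≈ 0.753.
Interpolate at f ≈ 0.753 with slerp weights a = sin((1−f)δ)/sin δ ≈ 0.567, b = sin(fδ)/sin δ ≈ 1.149.
p = a·p₁ + b·p₂ ≈ (0.049, 0.087, 0.995); φ = arcsin(p_z) ≈ 84.27°, λ = atan2(p_y, p_x) ≈ 60.68°.

≈ lat 84°N, lon 61°E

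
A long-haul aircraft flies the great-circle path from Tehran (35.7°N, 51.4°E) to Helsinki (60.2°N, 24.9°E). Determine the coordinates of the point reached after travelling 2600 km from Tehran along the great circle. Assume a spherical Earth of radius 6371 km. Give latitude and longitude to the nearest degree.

From cos δ = sin φ₁ sin φ₂ + cos φ₁ cos φ₂ cos Δλ, the central angle is δ ≈ 0.521 rad (29.8°). The total great-circle distance is δ·R ≈ 0.521 × 6371 ≈ 3316 km, so the target fraction is f = 2600/3316 ≈ 0.784.
Interpolate at f ≈ 0.784 with slerp weights a = sin((1−f)δ)/sin δ ≈ 0.226, b = sin(fδ)/sin δ ≈ 0.798.
p = a·p₁ + b·p₂ ≈ (0.474, 0.310, 0.824); φ = arcsin(p_z) ≈ 55.50°, λ = atan2(p_y, p_x) ≈ 33.20°.

≈ (55°N, 33°E)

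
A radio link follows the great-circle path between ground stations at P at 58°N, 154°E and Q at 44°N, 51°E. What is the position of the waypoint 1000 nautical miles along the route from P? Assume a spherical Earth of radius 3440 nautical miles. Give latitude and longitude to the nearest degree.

≈ 64°N, 122°E

Write both endpoints as unit vectors p₁, p₂ with components (cos φ cos λ, cos φ sin λ, sin φ).
The central angle between the endpoints is δ = arccos(p₁·p₂) ≈ 1.043 rad (59.8°). The total great-circle distance is δ·R ≈ 1.043 × 3440 ≈ 3589 nmi, so the target fraction is f = 1000/3589 ≈ 0.279.
Interpolate at f ≈ 0.279 with slerp weights a = sin((1−f)δ)/sin δ ≈ 0.791, b = sin(fδ)/sin δ ≈ 0.332.
p = a·p₁ + b·p₂ ≈ (-0.227, 0.369, 0.901); φ = arcsin(p_z) ≈ 64.33°, λ = atan2(p_y, p_x) ≈ 121.54°.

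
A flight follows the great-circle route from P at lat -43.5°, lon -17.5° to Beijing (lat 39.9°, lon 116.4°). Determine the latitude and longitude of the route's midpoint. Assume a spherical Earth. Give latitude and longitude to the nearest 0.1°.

≈ lat -4.6°, lon 53.2°

From cos δ = sin φ₁ sin φ₂ + cos φ₁ cos φ₂ cos Δλ, the central angle is δ ≈ 2.545 rad (145.8°).
Interpolate at f = 1/2 with slerp weights a = sin((1−f)δ)/sin δ ≈ 1.702, b = sin(fδ)/sin δ ≈ 1.702.
p = a·p₁ + b·p₂ ≈ (0.597, 0.798, -0.080); φ = arcsin(p_z) ≈ -4.58°, λ = atan2(p_y, p_x) ≈ 53.21°.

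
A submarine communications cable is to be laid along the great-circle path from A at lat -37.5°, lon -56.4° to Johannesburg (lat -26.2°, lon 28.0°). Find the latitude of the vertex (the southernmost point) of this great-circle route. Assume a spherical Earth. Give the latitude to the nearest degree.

The great circle lies in the plane with unit normal n̂ = (p₁ × p₂)/|p₁ × p₂|.
Here n̂_z ≈ +0.753; the vertex latitude is φ_max = arccos|n̂_z| ≈ 41.2°.
Check via Clairaut: cos φ_max = |cos φ₁| · sin C = cos(37.5°)·sin(108.4°) ≈ 0.753, again giving ≈ 41.2°.

≈ -41°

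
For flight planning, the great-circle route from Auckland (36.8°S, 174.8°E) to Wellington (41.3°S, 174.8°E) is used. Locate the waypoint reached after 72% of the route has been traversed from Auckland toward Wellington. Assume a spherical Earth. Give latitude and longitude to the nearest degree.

Convert each endpoint to a unit vector on the sphere (x = cos φ cos λ, y = cos φ sin λ, z = sin φ).
The central angle between the endpoints is δ = arccos(p₁·p₂) ≈ 0.079 rad (4.5°).
Interpolate at f = 0.72 with slerp weights a = sin((1−f)δ)/sin δ ≈ 0.280, b = sin(fδ)/sin δ ≈ 0.720.
p = a·p₁ + b·p₂ ≈ (-0.762, 0.069, -0.643); φ = arcsin(p_z) ≈ -40.04°, λ = atan2(p_y, p_x) ≈ 174.80°.

≈ 40°S, 175°E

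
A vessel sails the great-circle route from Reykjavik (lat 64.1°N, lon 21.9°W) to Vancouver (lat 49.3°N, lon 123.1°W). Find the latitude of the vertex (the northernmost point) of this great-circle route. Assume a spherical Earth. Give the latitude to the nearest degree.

≈ 69°N

The great circle lies in the plane with unit normal n̂ = (p₁ × p₂)/|p₁ × p₂|.
Here n̂_z ≈ -0.359; the vertex latitude is φ_max = arccos|n̂_z| ≈ 69.0°.
Check via Clairaut: cos φ_max = |cos φ₁| · sin C = cos(64.1°)·sin(55.2°) ≈ 0.359, again giving ≈ 69.0°.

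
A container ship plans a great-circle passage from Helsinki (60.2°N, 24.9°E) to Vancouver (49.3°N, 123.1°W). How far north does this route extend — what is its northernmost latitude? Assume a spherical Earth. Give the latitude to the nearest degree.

≈ 79°N

The great circle lies in the plane with unit normal n̂ = (p₁ × p₂)/|p₁ × p₂|.
Here n̂_z ≈ -0.186; the vertex latitude is φ_max = arccos|n̂_z| ≈ 79.3°.
Check via Clairaut: cos φ_max = |cos φ₁| · sin C = cos(60.2°)·sin(22.0°) ≈ 0.186, again giving ≈ 79.3°.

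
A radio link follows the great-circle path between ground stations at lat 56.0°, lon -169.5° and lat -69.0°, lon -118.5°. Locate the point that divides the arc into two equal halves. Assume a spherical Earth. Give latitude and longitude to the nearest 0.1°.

≈ lat -7.2°, lon -150.0°

The haversine formula gives a central angle δ ≈ 2.276 rad (130.4°) between the endpoints.
Interpolate at f = 1/2 with slerp weights a = sin((1−f)δ)/sin δ ≈ 1.192, b = sin(fδ)/sin δ ≈ 1.192.
p = a·p₁ + b·p₂ ≈ (-0.859, -0.497, -0.125); φ = arcsin(p_z) ≈ -7.16°, λ = atan2(p_y, p_x) ≈ -149.96°.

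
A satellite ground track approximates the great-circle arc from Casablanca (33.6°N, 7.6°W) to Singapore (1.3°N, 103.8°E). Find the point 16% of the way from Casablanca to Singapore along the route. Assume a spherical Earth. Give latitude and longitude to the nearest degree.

≈ 36°N, 13°E

Write both endpoints as unit vectors p₁, p₂ with components (cos φ cos λ, cos φ sin λ, sin φ).
The central angle between the endpoints is δ = arccos(p₁·p₂) ≈ 1.866 rad (106.9°).
Interpolate at f = 0.16 with slerp weights a = sin((1−f)δ)/sin δ ≈ 1.045, b = sin(fδ)/sin δ ≈ 0.308.
p = a·p₁ + b·p₂ ≈ (0.790, 0.183, 0.585); φ = arcsin(p_z) ≈ 35.83°, λ = atan2(p_y, p_x) ≈ 13.08°.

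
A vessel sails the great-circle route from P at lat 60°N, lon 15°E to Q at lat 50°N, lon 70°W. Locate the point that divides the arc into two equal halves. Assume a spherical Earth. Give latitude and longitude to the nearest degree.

Write both endpoints as unit vectors p₁, p₂ with components (cos φ cos λ, cos φ sin λ, sin φ).
The central angle between the endpoints is δ = arccos(p₁·p₂) ≈ 0.807 rad (46.3°).
Interpolate at f = 1/2 with slerp weights a = sin((1−f)δ)/sin δ ≈ 0.544, b = sin(fδ)/sin δ ≈ 0.544.
p = a·p₁ + b·p₂ ≈ (0.382, -0.258, 0.887); φ = arcsin(p_z) ≈ 62.54°, λ = atan2(p_y, p_x) ≈ -34.03°.

≈ lat 63°N, lon 34°W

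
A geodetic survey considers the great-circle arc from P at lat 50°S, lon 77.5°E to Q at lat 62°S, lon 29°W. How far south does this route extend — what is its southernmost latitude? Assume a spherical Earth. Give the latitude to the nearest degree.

≈ 69°S

The great circle lies in the plane with unit normal n̂ = (p₁ × p₂)/|p₁ × p₂|.
Here n̂_z ≈ -0.359; the vertex latitude is φ_max = arccos|n̂_z| ≈ 69.0°.
Check via Clairaut: cos φ_max = |cos φ₁| · sin C = cos(50.0°)·sin(146.1°) ≈ 0.359, again giving ≈ 69.0°.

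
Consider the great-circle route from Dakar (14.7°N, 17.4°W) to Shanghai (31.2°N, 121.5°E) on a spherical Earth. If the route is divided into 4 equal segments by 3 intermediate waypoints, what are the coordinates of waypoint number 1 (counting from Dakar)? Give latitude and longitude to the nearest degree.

≈ 36°N, 6°E

From cos δ = sin φ₁ sin φ₂ + cos φ₁ cos φ₂ cos Δλ, the central angle is δ ≈ 2.085 rad (119.5°).
Interpolate at f = 1/4 with slerp weights a = sin((1−f)δ)/sin δ ≈ 1.149, b = sin(fδ)/sin δ ≈ 0.572.
p = a·p₁ + b·p₂ ≈ (0.805, 0.085, 0.588); φ = arcsin(p_z) ≈ 36.00°, λ = atan2(p_y, p_x) ≈ 6.03°.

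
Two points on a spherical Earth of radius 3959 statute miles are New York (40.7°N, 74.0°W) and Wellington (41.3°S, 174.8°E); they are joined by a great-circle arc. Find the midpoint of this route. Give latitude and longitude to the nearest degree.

Convert each endpoint to a unit vector on the sphere (x = cos φ cos λ, y = cos φ sin λ, z = sin φ).
The central angle between the endpoints is δ = arccos(p₁·p₂) ≈ 2.261 rad (129.5°).
Interpolate at f = 1/2 with slerp weights a = sin((1−f)δ)/sin δ ≈ 1.173, b = sin(fδ)/sin δ ≈ 1.173.
p = a·p₁ + b·p₂ ≈ (-0.632, -0.775, -0.009); φ = arcsin(p_z) ≈ -0.53°, λ = atan2(p_y, p_x) ≈ -129.22°.

≈ 1°S, 129°W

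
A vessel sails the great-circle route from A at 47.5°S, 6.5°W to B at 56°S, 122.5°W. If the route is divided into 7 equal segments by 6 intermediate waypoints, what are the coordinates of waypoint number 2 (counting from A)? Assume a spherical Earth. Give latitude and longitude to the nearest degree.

≈ 61°S, 28°W

The haversine formula gives a central angle δ ≈ 1.109 rad (63.5°) between the endpoints.
Interpolate at f = 2/7 with slerp weights a = sin((1−f)δ)/sin δ ≈ 0.795, b = sin(fδ)/sin δ ≈ 0.348.
p = a·p₁ + b·p₂ ≈ (0.429, -0.225, -0.875); φ = arcsin(p_z) ≈ -61.02°, λ = atan2(p_y, p_x) ≈ -27.66°.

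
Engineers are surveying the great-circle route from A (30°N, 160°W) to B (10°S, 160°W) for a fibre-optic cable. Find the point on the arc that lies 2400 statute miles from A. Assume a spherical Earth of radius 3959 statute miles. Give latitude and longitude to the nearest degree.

≈ (5°S, 160°W)

The haversine formula gives a central angle δ ≈ 0.698 rad (40.0°) between the endpoints. The total great-circle distance is δ·R ≈ 0.698 × 3959 ≈ 2764 mi, so the target fraction is f = 2400/2764 ≈ 0.868.
Interpolate at f ≈ 0.868 with slerp weights a = sin((1−f)δ)/sin δ ≈ 0.143, b = sin(fδ)/sin δ ≈ 0.886.
p = a·p₁ + b·p₂ ≈ (-0.936, -0.341, -0.083); φ = arcsin(p_z) ≈ -4.73°, λ = atan2(p_y, p_x) ≈ -160.00°.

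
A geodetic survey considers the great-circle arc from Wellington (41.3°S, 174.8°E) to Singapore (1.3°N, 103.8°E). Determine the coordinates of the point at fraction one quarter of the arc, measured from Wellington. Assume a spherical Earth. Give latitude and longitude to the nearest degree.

≈ 34°S, 152°E

Convert each endpoint to a unit vector on the sphere (x = cos φ cos λ, y = cos φ sin λ, z = sin φ).
The central angle between the endpoints is δ = arccos(p₁·p₂) ≈ 1.339 rad (76.7°).
Interpolate at f = 1/4 with slerp weights a = sin((1−f)δ)/sin δ ≈ 0.867, b = sin(fδ)/sin δ ≈ 0.338.
p = a·p₁ + b·p₂ ≈ (-0.729, 0.387, -0.565); φ = arcsin(p_z) ≈ -34.37°, λ = atan2(p_y, p_x) ≈ 152.06°.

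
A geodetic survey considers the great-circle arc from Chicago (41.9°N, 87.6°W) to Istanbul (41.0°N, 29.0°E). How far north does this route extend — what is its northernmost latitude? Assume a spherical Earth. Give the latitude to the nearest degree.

≈ 59°N

The great circle lies in the plane with unit normal n̂ = (p₁ × p₂)/|p₁ × p₂|.
Here n̂_z ≈ +0.511; the vertex latitude is φ_max = arccos|n̂_z| ≈ 59.3°.
Check via Clairaut: cos φ_max = |cos φ₁| · sin C = cos(41.9°)·sin(43.4°) ≈ 0.511, again giving ≈ 59.3°.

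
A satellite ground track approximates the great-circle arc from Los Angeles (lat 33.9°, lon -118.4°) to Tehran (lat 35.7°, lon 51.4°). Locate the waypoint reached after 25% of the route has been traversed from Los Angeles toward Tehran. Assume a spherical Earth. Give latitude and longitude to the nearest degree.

≈ lat 61°, lon -110°

From cos δ = sin φ₁ sin φ₂ + cos φ₁ cos φ₂ cos Δλ, the central angle is δ ≈ 1.916 rad (109.8°).
Interpolate at f = 0.25 with slerp weights a = sin((1−f)δ)/sin δ ≈ 1.053, b = sin(fδ)/sin δ ≈ 0.490.
p = a·p₁ + b·p₂ ≈ (-0.168, -0.458, 0.873); φ = arcsin(p_z) ≈ 60.81°, λ = atan2(p_y, p_x) ≈ -110.10°.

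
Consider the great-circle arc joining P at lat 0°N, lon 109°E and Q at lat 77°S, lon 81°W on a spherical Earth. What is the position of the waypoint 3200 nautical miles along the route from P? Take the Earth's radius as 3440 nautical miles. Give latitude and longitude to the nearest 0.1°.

≈ lat 53.2°S, lon 112.1°E

Write both endpoints as unit vectors p₁, p₂ with components (cos φ cos λ, cos φ sin λ, sin φ).
The central angle between the endpoints is δ = arccos(p₁·p₂) ≈ 1.794 rad (102.8°). The total great-circle distance is δ·R ≈ 1.794 × 3440 ≈ 6172 nmi, so the target fraction is f = 3200/6172 ≈ 0.518.
Interpolate at f ≈ 0.518 with slerp weights a = sin((1−f)δ)/sin δ ≈ 0.780, b = sin(fδ)/sin δ ≈ 0.822.
p = a·p₁ + b·p₂ ≈ (-0.225, 0.555, -0.801); φ = arcsin(p_z) ≈ -53.24°, λ = atan2(p_y, p_x) ≈ 112.08°.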